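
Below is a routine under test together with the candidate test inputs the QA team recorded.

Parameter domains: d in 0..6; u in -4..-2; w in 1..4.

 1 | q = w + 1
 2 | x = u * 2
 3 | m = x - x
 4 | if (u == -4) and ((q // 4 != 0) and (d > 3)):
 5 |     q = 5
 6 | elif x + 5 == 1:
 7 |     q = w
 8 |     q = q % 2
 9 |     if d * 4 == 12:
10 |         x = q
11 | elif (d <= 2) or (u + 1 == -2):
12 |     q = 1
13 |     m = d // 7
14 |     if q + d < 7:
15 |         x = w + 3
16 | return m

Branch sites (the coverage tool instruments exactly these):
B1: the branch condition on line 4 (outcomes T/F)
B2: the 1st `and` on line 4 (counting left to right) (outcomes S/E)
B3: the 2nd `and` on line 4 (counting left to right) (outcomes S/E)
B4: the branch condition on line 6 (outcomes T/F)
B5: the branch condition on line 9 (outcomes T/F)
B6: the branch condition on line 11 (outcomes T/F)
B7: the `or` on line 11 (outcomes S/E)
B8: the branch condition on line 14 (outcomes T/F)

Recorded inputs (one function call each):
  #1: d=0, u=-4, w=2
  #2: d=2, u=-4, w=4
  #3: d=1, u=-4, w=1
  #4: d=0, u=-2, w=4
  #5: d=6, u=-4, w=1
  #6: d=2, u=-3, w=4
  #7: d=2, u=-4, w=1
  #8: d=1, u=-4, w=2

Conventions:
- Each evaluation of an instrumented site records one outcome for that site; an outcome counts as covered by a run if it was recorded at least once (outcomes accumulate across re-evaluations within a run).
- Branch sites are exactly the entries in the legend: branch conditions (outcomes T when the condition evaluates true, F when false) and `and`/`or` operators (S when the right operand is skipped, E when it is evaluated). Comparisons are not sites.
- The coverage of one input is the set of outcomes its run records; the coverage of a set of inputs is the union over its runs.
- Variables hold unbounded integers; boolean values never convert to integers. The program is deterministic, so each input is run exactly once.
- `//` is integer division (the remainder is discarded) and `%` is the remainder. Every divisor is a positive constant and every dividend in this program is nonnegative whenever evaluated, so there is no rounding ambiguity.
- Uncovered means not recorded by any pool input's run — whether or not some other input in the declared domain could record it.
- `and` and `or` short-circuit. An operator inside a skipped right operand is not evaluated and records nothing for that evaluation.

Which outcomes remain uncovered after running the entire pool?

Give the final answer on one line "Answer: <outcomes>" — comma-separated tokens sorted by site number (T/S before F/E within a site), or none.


test 1 (d=0, u=-4, w=2) fires B2->E, B3->S, B1->F, B4->F, B7->S, B6->T, B8->T; hits B1=F, B2=E, B3=S, B4=F, B6=T, B7=S, B8=T
test 2 (d=2, u=-4, w=4) fires B2->E, B3->E, B1->F, B4->F, B7->S, B6->T, B8->T; hits B1=F, B2=E, B3=E, B4=F, B6=T, B7=S, B8=T
test 3 (d=1, u=-4, w=1) fires B2->E, B3->S, B1->F, B4->F, B7->S, B6->T, B8->T; hits B1=F, B2=E, B3=S, B4=F, B6=T, B7=S, B8=T
test 4 (d=0, u=-2, w=4) fires B2->S, B1->F, B4->T, B5->F; hits B1=F, B2=S, B4=T, B5=F
test 5 (d=6, u=-4, w=1) fires B2->E, B3->S, B1->F, B4->F, B7->E, B6->F; hits B1=F, B2=E, B3=S, B4=F, B6=F, B7=E
test 6 (d=2, u=-3, w=4) fires B2->S, B1->F, B4->F, B7->S, B6->T, B8->T; hits B1=F, B2=S, B4=F, B6=T, B7=S, B8=T
test 7 (d=2, u=-4, w=1) fires B2->E, B3->S, B1->F, B4->F, B7->S, B6->T, B8->T; hits B1=F, B2=E, B3=S, B4=F, B6=T, B7=S, B8=T
test 8 (d=1, u=-4, w=2) fires B2->E, B3->S, B1->F, B4->F, B7->S, B6->T, B8->T; hits B1=F, B2=E, B3=S, B4=F, B6=T, B7=S, B8=T
union over the pool: B1=F, B2=S, B2=E, B3=S, B3=E, B4=T, B4=F, B5=F, B6=T, B6=F, B7=S, B7=E, B8=T
uncovered (3 of 16): B1=T, B5=T, B8=F
Answer: B1=T, B5=T, B8=F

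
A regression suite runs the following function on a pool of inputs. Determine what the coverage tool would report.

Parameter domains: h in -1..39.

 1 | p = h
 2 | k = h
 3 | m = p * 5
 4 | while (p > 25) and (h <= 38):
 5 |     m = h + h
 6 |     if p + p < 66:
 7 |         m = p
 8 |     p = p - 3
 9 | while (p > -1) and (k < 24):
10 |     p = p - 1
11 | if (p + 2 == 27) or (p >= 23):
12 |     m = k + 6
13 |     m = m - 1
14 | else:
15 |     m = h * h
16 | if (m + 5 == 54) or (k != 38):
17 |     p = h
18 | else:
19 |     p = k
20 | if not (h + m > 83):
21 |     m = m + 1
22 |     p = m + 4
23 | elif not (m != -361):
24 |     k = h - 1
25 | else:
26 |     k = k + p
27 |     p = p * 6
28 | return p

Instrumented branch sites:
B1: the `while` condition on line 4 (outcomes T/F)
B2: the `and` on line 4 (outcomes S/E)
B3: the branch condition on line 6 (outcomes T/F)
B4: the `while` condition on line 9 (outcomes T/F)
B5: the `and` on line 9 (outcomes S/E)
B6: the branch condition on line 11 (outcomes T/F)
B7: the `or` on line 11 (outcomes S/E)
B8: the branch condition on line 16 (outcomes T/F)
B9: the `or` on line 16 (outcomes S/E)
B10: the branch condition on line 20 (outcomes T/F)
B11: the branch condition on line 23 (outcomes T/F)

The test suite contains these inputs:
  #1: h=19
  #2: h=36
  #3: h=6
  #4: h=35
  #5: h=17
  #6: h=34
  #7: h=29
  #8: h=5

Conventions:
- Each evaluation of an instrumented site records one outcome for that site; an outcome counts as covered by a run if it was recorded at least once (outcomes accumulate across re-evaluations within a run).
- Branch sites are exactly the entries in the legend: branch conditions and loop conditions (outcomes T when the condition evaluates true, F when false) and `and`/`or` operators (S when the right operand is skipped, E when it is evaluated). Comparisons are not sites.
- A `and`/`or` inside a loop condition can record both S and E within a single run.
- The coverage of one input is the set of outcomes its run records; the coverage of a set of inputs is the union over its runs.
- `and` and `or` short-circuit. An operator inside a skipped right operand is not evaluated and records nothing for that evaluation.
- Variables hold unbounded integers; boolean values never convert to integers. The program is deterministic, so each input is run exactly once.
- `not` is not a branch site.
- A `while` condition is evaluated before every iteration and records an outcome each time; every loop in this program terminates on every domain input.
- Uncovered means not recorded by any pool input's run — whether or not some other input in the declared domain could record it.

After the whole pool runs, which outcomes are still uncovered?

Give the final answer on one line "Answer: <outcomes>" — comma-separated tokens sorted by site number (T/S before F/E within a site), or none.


input #1 (h=19): covers B1=F, B2=S, B4=T, B4=F, B5=S, B5=E, B6=F, B7=E, B8=T, B9=E, B10=F, B11=F
input #2 (h=36): covers B1=T, B1=F, B2=S, B2=E, B3=T, B3=F, B4=F, B5=E, B6=T, B7=E, B8=T, B9=E, B10=T
input #3 (h=6): covers B1=F, B2=S, B4=T, B4=F, B5=S, B5=E, B6=F, B7=E, B8=T, B9=E, B10=T
input #4 (h=35): covers B1=T, B1=F, B2=S, B2=E, B3=T, B3=F, B4=F, B5=E, B6=T, B7=E, B8=T, B9=E, B10=T
input #5 (h=17): covers B1=F, B2=S, B4=T, B4=F, B5=S, B5=E, B6=F, B7=E, B8=T, B9=E, B10=F, B11=F
input #6 (h=34): covers B1=T, B1=F, B2=S, B2=E, B3=T, B3=F, B4=F, B5=E, B6=T, B7=S, B8=T, B9=E, B10=T
input #7 (h=29): covers B1=T, B1=F, B2=S, B2=E, B3=T, B4=F, B5=E, B6=T, B7=E, B8=T, B9=E, B10=T
input #8 (h=5): covers B1=F, B2=S, B4=T, B4=F, B5=S, B5=E, B6=F, B7=E, B8=T, B9=E, B10=T
union over the pool: B1=T, B1=F, B2=S, B2=E, B3=T, B3=F, B4=T, B4=F, B5=S, B5=E, B6=T, B6=F, B7=S, B7=E, B8=T, B9=E, B10=T, B10=F, B11=F
uncovered (3 of 22): B8=F, B9=S, B11=T
Answer: B8=F, B9=S, B11=T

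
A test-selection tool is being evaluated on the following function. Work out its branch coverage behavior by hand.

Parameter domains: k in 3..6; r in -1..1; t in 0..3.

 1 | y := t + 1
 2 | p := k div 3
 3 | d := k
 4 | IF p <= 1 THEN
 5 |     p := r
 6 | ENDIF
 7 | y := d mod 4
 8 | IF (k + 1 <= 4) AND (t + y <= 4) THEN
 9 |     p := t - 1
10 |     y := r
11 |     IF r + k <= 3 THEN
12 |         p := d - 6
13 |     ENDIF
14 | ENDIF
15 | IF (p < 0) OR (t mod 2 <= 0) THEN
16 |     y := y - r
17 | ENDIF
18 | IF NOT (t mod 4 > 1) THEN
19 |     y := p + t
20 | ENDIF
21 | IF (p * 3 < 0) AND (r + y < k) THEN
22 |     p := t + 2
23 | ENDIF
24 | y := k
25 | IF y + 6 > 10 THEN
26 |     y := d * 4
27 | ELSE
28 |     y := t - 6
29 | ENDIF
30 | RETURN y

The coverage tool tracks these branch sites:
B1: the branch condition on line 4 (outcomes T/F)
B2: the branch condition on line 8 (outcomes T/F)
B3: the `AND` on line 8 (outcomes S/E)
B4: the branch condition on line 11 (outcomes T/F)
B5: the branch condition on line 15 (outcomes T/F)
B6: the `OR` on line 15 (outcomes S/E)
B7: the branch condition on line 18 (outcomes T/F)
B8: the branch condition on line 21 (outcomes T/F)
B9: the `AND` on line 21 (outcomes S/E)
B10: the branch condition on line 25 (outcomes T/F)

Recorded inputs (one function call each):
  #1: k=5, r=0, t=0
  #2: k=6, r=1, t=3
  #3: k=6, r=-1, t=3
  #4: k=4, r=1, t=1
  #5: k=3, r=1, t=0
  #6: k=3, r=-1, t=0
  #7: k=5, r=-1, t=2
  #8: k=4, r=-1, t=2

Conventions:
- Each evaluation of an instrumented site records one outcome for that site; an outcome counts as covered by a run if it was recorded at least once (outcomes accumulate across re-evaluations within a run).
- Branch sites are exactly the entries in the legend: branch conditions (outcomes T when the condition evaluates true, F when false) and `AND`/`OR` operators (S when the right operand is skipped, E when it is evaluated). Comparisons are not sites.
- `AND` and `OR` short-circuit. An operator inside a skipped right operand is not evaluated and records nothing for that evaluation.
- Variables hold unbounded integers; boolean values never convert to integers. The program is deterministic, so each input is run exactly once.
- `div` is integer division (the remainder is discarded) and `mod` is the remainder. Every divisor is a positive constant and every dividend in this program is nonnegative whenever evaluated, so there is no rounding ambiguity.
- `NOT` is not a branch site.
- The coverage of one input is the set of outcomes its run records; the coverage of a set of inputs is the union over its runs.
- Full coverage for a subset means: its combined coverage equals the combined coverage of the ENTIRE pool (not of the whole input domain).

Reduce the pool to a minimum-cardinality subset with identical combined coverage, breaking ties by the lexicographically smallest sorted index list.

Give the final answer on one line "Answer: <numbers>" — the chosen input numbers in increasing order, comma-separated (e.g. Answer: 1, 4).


#1 (k=5, r=0, t=0) -> covered: B1=T, B2=F, B3=S, B5=T, B6=E, B7=T, B8=F, B9=S, B10=T
#2 (k=6, r=1, t=3) -> covered: B1=F, B2=F, B3=S, B5=F, B6=E, B7=F, B8=F, B9=S, B10=T
#3 (k=6, r=-1, t=3) -> covered: B1=F, B2=F, B3=S, B5=F, B6=E, B7=F, B8=F, B9=S, B10=T
#4 (k=4, r=1, t=1) -> covered: B1=T, B2=F, B3=S, B5=F, B6=E, B7=T, B8=F, B9=S, B10=F
#5 (k=3, r=1, t=0) -> covered: B1=T, B2=T, B3=E, B4=F, B5=T, B6=S, B7=T, B8=T, B9=E, B10=F
#6 (k=3, r=-1, t=0) -> covered: B1=T, B2=T, B3=E, B4=T, B5=T, B6=S, B7=T, B8=T, B9=E, B10=F
#7 (k=5, r=-1, t=2) -> covered: B1=T, B2=F, B3=S, B5=T, B6=S, B7=F, B8=T, B9=E, B10=T
#8 (k=4, r=-1, t=2) -> covered: B1=T, B2=F, B3=S, B5=T, B6=S, B7=F, B8=T, B9=E, B10=F
union over all inputs: B1=T, B1=F, B2=T, B2=F, B3=S, B3=E, B4=T, B4=F, B5=T, B5=F, B6=S, B6=E, B7=T, B7=F, B8=T, B8=F, B9=S, B9=E, B10=T, B10=F (20 outcomes)
every size-1 subset falls short of the 20 outcomes (best: 10/20)
every size-2 subset falls short of the 20 outcomes (best: 19/20)
size 3: inputs {2, 5, 6} cover all 20 outcomes, and no lexicographically smaller subset of this size does
Answer: 2, 5, 6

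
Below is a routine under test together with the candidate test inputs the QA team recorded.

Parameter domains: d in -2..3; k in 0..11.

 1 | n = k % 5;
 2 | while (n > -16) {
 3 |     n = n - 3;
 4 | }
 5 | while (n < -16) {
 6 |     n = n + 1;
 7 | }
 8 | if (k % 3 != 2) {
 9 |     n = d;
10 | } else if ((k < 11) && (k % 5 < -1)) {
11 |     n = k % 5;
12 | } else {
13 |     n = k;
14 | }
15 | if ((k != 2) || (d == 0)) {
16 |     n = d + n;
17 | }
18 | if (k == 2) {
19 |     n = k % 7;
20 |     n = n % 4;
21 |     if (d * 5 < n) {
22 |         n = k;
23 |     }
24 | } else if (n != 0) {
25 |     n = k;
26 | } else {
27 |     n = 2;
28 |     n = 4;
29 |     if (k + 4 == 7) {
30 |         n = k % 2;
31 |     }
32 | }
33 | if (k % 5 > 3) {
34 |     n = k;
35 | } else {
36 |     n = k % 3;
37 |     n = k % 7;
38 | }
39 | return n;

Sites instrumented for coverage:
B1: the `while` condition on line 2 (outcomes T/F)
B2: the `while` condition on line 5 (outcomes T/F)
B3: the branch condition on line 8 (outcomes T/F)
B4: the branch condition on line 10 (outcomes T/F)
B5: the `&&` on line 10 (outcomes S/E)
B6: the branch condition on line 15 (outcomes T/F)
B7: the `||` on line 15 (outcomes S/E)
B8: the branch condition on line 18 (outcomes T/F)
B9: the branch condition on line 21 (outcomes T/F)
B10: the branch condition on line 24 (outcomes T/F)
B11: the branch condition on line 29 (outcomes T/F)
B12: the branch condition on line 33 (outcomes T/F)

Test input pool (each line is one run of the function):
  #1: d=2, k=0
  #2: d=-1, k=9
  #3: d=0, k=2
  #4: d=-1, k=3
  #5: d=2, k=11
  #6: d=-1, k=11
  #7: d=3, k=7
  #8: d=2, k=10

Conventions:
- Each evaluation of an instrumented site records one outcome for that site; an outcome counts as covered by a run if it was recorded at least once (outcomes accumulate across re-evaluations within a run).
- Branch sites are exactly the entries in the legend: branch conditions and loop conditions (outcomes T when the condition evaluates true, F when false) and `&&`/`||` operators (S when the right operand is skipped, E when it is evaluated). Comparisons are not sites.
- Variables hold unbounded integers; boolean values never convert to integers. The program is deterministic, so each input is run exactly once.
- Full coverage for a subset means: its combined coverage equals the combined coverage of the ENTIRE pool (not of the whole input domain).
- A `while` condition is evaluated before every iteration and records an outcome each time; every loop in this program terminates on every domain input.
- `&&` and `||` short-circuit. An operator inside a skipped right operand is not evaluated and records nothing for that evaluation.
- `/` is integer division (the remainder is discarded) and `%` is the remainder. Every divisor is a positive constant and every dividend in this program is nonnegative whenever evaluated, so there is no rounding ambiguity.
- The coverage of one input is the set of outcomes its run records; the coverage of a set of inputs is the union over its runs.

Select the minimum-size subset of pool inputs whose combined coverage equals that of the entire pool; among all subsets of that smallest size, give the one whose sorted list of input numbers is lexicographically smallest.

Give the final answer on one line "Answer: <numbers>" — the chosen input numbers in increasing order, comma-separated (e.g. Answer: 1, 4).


input #1, d=2, k=0: events B1->T, B1->T, B1->T, B1->T, B1->T, B1->T, B1->F, B2->T, B2->T, B2->F, B3->T, B7->S, B6->T, B8->F, ...; outcomes B1=T, B1=F, B2=T, B2=F, B3=T, B6=T, B7=S, B8=F, B10=T, B12=F
input #2, d=-1, k=9: events B1->T, B1->T, B1->T, B1->T, B1->T, B1->T, B1->T, B1->F, B2->T, B2->F, B3->T, B7->S, B6->T, B8->F, ...; outcomes B1=T, B1=F, B2=T, B2=F, B3=T, B6=T, B7=S, B8=F, B10=T, B12=T
input #3, d=0, k=2: events B1->T, B1->T, B1->T, B1->T, B1->T, B1->T, B1->F, B2->F, B3->F, B5->E, B4->F, B7->E, B6->T, B8->T, ...; outcomes B1=T, B1=F, B2=F, B3=F, B4=F, B5=E, B6=T, B7=E, B8=T, B9=T, B12=F
input #4, d=-1, k=3: events B1->T, B1->T, B1->T, B1->T, B1->T, B1->T, B1->T, B1->F, B2->T, B2->T, B2->F, B3->T, B7->S, B6->T, ...; outcomes B1=T, B1=F, B2=T, B2=F, B3=T, B6=T, B7=S, B8=F, B10=T, B12=F
input #5, d=2, k=11: events B1->T, B1->T, B1->T, B1->T, B1->T, B1->T, B1->F, B2->T, B2->F, B3->F, B5->S, B4->F, B7->S, B6->T, ...; outcomes B1=T, B1=F, B2=T, B2=F, B3=F, B4=F, B5=S, B6=T, B7=S, B8=F, B10=T, B12=F
input #6, d=-1, k=11: events B1->T, B1->T, B1->T, B1->T, B1->T, B1->T, B1->F, B2->T, B2->F, B3->F, B5->S, B4->F, B7->S, B6->T, ...; outcomes B1=T, B1=F, B2=T, B2=F, B3=F, B4=F, B5=S, B6=T, B7=S, B8=F, B10=T, B12=F
input #7, d=3, k=7: events B1->T, B1->T, B1->T, B1->T, B1->T, B1->T, B1->F, B2->F, B3->T, B7->S, B6->T, B8->F, B10->T, B12->F; outcomes B1=T, B1=F, B2=F, B3=T, B6=T, B7=S, B8=F, B10=T, B12=F
input #8, d=2, k=10: events B1->T, B1->T, B1->T, B1->T, B1->T, B1->T, B1->F, B2->T, B2->T, B2->F, B3->T, B7->S, B6->T, B8->F, ...; outcomes B1=T, B1=F, B2=T, B2=F, B3=T, B6=T, B7=S, B8=F, B10=T, B12=F
together the pool reaches 18 outcomes: B1=T, B1=F, B2=T, B2=F, B3=T, B3=F, B4=F, B5=S, B5=E, B6=T, B7=S, B7=E, B8=T, B8=F, B9=T, B10=T, B12=T, B12=F
every size-1 subset falls short of the 18 outcomes (best: 12/18)
every size-2 subset falls short of the 18 outcomes (best: 17/18)
at size 3, {2, 3, 5} reaches all 18 outcomes; every lexicographically earlier size-3 subset fails
Answer: 2, 3, 5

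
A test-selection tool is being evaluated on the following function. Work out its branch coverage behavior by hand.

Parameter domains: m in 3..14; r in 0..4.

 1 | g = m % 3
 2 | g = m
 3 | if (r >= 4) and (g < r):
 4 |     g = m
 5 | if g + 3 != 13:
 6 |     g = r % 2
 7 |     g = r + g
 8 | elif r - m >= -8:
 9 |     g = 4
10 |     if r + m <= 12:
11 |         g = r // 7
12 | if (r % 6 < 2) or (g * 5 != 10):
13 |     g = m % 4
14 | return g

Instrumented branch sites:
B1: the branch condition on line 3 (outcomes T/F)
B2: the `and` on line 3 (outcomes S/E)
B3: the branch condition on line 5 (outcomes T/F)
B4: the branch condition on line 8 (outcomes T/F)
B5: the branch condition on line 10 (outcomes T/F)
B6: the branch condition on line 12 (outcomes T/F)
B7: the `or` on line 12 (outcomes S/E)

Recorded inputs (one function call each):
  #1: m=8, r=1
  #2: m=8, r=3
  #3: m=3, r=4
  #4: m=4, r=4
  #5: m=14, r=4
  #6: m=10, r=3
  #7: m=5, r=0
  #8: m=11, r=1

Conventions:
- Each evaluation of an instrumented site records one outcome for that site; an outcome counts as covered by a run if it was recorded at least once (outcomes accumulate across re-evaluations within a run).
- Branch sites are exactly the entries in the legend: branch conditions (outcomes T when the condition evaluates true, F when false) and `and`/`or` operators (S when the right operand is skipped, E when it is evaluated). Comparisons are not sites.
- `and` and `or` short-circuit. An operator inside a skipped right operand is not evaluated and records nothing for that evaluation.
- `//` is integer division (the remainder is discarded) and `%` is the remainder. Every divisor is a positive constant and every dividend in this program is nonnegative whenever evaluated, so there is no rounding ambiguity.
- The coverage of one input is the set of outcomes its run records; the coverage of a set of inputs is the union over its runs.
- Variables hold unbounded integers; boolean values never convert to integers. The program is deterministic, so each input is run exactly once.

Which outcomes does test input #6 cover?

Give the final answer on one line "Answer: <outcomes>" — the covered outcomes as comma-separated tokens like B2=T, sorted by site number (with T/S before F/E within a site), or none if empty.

Tracing the run of input #6 (m=10, r=3):
  B2->S, B1->F, B3->F, B4->T, B5->F, B7->E, B6->T
collecting distinct outcomes: B1=F, B2=S, B3=F, B4=T, B5=F, B6=T, B7=E

Answer: B1=F, B2=S, B3=F, B4=T, B5=F, B6=T, B7=E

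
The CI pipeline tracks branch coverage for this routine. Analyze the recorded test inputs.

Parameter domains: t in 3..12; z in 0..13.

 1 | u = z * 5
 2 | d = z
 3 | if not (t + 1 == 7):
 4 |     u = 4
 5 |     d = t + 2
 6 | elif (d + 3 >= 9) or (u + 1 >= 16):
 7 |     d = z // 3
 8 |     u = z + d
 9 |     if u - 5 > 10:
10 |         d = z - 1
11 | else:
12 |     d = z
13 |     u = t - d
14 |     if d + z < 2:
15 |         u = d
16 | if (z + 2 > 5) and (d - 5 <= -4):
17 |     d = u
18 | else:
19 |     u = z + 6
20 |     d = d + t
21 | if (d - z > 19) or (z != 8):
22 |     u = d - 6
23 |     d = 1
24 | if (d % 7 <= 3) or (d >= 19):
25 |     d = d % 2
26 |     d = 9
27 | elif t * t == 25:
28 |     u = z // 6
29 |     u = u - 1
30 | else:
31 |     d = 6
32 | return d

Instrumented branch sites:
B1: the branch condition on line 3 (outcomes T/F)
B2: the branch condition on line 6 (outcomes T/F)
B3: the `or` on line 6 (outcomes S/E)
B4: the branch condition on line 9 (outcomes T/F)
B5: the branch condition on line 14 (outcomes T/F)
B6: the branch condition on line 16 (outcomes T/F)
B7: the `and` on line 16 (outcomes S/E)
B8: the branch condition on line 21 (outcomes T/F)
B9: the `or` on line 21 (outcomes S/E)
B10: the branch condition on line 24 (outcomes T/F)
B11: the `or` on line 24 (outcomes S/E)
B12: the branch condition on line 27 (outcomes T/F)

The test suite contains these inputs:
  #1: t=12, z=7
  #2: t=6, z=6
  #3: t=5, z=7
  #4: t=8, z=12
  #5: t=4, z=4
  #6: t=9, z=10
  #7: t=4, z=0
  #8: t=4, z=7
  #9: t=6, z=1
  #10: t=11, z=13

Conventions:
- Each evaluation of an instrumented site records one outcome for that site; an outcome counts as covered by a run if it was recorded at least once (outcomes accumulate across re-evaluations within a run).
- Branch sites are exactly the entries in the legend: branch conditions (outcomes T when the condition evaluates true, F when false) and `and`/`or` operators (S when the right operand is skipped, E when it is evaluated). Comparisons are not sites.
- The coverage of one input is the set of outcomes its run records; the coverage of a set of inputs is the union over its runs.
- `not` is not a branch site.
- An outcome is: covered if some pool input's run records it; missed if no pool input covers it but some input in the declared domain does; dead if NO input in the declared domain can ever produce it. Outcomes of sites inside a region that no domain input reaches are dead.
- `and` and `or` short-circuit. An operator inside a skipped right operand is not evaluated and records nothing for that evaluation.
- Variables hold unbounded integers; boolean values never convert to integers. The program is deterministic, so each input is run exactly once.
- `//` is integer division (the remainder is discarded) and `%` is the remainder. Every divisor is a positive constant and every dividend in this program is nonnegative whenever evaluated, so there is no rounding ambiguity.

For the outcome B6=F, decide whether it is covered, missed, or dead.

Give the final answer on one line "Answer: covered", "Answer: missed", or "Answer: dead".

B6=F is recorded by pool input(s) 1, 2, 3, 4, 5, 6, 7, 8, 9, 10 -> covered

Answer: covered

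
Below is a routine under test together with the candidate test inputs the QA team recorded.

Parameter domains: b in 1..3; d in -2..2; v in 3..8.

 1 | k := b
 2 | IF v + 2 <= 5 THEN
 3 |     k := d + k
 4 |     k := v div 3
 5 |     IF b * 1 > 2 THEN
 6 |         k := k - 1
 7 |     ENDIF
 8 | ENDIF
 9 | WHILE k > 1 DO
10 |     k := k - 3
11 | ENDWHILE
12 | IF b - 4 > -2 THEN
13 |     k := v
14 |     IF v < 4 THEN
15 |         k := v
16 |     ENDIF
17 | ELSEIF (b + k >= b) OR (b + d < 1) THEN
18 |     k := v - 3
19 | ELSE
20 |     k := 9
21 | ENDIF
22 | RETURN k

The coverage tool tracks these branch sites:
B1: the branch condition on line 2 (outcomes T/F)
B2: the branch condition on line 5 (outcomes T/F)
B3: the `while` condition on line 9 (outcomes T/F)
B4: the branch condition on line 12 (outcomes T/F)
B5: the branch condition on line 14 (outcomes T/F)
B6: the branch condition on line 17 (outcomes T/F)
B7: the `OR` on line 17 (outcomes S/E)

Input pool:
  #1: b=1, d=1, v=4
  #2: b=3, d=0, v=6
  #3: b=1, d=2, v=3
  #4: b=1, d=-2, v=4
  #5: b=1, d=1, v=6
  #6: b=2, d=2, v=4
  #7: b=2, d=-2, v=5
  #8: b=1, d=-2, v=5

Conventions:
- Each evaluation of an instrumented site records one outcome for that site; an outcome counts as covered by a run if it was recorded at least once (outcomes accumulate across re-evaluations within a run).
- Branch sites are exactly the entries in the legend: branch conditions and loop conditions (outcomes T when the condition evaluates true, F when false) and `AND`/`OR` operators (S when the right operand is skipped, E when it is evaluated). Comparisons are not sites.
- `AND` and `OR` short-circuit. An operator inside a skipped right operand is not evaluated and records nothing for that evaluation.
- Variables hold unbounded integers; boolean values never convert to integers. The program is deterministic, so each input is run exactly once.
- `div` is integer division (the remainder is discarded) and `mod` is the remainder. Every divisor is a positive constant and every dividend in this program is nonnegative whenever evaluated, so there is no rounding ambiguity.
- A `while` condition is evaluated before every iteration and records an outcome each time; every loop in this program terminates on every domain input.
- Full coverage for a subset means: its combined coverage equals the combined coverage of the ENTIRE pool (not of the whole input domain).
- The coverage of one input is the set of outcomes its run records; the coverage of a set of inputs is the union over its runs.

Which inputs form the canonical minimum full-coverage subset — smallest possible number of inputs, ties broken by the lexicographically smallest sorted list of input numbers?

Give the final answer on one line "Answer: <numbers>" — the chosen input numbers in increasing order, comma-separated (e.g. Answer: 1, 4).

input #1, b=1, d=1, v=4: events B1->F, B3->F, B4->F, B7->S, B6->T; outcomes B1=F, B3=F, B4=F, B6=T, B7=S
input #2, b=3, d=0, v=6: events B1->F, B3->T, B3->F, B4->T, B5->F; outcomes B1=F, B3=T, B3=F, B4=T, B5=F
input #3, b=1, d=2, v=3: events B1->T, B2->F, B3->F, B4->F, B7->S, B6->T; outcomes B1=T, B2=F, B3=F, B4=F, B6=T, B7=S
input #4, b=1, d=-2, v=4: events B1->F, B3->F, B4->F, B7->S, B6->T; outcomes B1=F, B3=F, B4=F, B6=T, B7=S
input #5, b=1, d=1, v=6: events B1->F, B3->F, B4->F, B7->S, B6->T; outcomes B1=F, B3=F, B4=F, B6=T, B7=S
input #6, b=2, d=2, v=4: events B1->F, B3->T, B3->F, B4->F, B7->E, B6->F; outcomes B1=F, B3=T, B3=F, B4=F, B6=F, B7=E
input #7, b=2, d=-2, v=5: events B1->F, B3->T, B3->F, B4->F, B7->E, B6->T; outcomes B1=F, B3=T, B3=F, B4=F, B6=T, B7=E
input #8, b=1, d=-2, v=5: events B1->F, B3->F, B4->F, B7->S, B6->T; outcomes B1=F, B3=F, B4=F, B6=T, B7=S
together the pool reaches 12 outcomes: B1=T, B1=F, B2=F, B3=T, B3=F, B4=T, B4=F, B5=F, B6=T, B6=F, B7=S, B7=E
no size-1 subset reaches all 12 outcomes (best union: 6/12)
no size-2 subset reaches all 12 outcomes (best union: 10/12)
size 3: inputs {2, 3, 6} cover all 12 outcomes, and no lexicographically smaller subset of this size does

Answer: 2, 3, 6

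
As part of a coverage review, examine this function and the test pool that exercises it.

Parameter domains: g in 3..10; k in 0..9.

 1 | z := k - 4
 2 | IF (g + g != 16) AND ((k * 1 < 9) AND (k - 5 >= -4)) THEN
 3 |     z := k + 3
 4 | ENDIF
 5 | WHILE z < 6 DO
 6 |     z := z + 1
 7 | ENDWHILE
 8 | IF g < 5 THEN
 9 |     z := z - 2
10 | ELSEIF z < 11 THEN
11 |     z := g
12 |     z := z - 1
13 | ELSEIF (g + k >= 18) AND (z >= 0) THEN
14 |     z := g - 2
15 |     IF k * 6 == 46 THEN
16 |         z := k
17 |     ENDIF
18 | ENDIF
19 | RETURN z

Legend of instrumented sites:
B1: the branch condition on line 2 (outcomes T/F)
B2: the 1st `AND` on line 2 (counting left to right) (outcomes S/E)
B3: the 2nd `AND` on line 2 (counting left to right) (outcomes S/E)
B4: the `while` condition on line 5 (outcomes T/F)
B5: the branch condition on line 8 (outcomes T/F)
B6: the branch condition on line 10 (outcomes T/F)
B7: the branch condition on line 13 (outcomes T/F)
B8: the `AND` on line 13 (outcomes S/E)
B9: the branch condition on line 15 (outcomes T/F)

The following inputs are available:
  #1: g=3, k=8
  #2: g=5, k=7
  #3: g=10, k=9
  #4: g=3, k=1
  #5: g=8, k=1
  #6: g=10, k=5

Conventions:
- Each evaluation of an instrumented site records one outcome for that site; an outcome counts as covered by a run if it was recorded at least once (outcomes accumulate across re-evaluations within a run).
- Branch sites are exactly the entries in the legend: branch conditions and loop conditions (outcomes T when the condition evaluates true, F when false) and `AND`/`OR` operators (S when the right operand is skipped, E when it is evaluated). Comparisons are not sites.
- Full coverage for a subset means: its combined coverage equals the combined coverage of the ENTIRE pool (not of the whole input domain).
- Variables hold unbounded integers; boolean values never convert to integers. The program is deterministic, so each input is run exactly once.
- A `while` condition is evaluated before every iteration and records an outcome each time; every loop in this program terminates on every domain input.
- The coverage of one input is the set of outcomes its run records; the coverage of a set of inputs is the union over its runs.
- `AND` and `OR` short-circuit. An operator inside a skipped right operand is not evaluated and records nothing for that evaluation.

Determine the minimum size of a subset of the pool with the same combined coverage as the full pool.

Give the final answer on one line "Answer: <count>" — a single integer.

run #1 (g=3, k=8) runs B2->E, B3->E, B1->T, B4->F, B5->T; records B1=T, B2=E, B3=E, B4=F, B5=T
run #2 (g=5, k=7) runs B2->E, B3->E, B1->T, B4->F, B5->F, B6->T; records B1=T, B2=E, B3=E, B4=F, B5=F, B6=T
run #3 (g=10, k=9) runs B2->E, B3->S, B1->F, B4->T, B4->F, B5->F, B6->T; records B1=F, B2=E, B3=S, B4=T, B4=F, B5=F, B6=T
run #4 (g=3, k=1) runs B2->E, B3->E, B1->T, B4->T, B4->T, B4->F, B5->T; records B1=T, B2=E, B3=E, B4=T, B4=F, B5=T
run #5 (g=8, k=1) runs B2->S, B1->F, B4->T, B4->T, B4->T, B4->T, B4->T, B4->T, B4->T, B4->T, B4->T, B4->F, B5->F, B6->T; records B1=F, B2=S, B4=T, B4=F, B5=F, B6=T
run #6 (g=10, k=5) runs B2->E, B3->E, B1->T, B4->F, B5->F, B6->T; records B1=T, B2=E, B3=E, B4=F, B5=F, B6=T
together the pool reaches 11 outcomes: B1=T, B1=F, B2=S, B2=E, B3=S, B3=E, B4=T, B4=F, B5=T, B5=F, B6=T
no size-1 subset reaches all 11 outcomes (best union: 7/11)
no size-2 subset reaches all 11 outcomes (best union: 10/11)
at size 3, {1, 3, 5} reaches all 11 outcomes; every lexicographically earlier size-3 subset fails

Answer: 3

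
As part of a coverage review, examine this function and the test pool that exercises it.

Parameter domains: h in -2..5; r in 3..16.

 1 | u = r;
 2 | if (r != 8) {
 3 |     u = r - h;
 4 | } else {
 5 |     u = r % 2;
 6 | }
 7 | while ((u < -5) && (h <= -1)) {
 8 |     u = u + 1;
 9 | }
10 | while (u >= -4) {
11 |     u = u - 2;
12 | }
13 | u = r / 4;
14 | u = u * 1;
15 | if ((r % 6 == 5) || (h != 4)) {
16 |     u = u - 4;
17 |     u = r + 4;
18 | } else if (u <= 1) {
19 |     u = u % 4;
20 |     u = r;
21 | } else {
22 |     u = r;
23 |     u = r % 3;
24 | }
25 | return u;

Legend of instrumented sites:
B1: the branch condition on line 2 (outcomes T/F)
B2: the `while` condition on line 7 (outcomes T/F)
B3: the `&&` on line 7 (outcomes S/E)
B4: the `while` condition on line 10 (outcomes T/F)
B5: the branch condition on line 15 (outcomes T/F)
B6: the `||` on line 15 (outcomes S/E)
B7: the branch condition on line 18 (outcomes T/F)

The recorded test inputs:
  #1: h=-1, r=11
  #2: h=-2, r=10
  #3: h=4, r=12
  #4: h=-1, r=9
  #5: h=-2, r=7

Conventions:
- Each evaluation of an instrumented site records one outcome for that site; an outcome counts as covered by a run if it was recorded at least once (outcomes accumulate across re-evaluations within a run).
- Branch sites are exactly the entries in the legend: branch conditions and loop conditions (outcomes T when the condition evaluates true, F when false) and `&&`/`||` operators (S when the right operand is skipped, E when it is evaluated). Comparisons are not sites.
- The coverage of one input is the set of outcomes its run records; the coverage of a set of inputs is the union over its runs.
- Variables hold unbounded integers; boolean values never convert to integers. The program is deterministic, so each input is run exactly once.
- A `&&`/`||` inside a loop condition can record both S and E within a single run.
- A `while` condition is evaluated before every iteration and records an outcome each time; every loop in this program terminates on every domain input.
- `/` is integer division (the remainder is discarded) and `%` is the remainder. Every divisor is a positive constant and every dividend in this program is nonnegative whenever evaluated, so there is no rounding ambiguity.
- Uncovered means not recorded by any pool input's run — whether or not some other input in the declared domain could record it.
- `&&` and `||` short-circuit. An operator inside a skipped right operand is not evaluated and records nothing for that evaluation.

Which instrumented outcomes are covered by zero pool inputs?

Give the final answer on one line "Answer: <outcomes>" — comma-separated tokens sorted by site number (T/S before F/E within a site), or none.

input #1, h=-1, r=11: outcomes B1=T, B2=F, B3=S, B4=T, B4=F, B5=T, B6=S
input #2, h=-2, r=10: outcomes B1=T, B2=F, B3=S, B4=T, B4=F, B5=T, B6=E
input #3, h=4, r=12: outcomes B1=T, B2=F, B3=S, B4=T, B4=F, B5=F, B6=E, B7=F
input #4, h=-1, r=9: outcomes B1=T, B2=F, B3=S, B4=T, B4=F, B5=T, B6=E
input #5, h=-2, r=7: outcomes B1=T, B2=F, B3=S, B4=T, B4=F, B5=T, B6=E
union over the pool: B1=T, B2=F, B3=S, B4=T, B4=F, B5=T, B5=F, B6=S, B6=E, B7=F
uncovered (4 of 14): B1=F, B2=T, B3=E, B7=T

Answer: B1=F, B2=T, B3=E, B7=T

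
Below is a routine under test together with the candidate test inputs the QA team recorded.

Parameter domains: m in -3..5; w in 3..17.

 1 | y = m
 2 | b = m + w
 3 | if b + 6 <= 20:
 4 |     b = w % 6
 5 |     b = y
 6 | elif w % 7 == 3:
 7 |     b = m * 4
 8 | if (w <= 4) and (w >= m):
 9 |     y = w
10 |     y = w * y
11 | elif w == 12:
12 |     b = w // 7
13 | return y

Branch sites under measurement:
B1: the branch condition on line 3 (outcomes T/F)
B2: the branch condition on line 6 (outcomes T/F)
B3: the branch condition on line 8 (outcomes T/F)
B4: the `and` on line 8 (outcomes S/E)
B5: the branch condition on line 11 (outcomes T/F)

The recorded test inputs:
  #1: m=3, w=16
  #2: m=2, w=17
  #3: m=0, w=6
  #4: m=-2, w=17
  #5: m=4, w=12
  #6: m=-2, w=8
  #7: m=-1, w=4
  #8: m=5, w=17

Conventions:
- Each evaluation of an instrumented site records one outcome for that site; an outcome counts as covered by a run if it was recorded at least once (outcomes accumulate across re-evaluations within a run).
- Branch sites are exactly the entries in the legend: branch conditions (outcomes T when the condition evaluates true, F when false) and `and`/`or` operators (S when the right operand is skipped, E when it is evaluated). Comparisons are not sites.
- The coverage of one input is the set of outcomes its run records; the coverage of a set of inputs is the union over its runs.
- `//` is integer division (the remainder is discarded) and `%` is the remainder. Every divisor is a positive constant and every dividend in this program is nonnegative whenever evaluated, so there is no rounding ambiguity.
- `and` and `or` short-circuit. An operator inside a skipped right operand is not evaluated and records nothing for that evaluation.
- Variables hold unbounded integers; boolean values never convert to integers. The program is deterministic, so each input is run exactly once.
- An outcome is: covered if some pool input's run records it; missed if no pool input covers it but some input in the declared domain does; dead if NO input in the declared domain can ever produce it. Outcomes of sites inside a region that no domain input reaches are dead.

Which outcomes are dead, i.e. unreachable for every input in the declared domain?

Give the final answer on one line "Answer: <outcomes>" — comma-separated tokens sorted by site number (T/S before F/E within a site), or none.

running all 135 domain inputs and tallying outcomes:
  reachable outcomes have witnesses, e.g. B1=T (e.g. m=-3, w=3), B1=F (e.g. m=-2, w=17), B2=T (e.g. m=-2, w=17), B2=F (e.g. m=-1, w=16)

Answer: none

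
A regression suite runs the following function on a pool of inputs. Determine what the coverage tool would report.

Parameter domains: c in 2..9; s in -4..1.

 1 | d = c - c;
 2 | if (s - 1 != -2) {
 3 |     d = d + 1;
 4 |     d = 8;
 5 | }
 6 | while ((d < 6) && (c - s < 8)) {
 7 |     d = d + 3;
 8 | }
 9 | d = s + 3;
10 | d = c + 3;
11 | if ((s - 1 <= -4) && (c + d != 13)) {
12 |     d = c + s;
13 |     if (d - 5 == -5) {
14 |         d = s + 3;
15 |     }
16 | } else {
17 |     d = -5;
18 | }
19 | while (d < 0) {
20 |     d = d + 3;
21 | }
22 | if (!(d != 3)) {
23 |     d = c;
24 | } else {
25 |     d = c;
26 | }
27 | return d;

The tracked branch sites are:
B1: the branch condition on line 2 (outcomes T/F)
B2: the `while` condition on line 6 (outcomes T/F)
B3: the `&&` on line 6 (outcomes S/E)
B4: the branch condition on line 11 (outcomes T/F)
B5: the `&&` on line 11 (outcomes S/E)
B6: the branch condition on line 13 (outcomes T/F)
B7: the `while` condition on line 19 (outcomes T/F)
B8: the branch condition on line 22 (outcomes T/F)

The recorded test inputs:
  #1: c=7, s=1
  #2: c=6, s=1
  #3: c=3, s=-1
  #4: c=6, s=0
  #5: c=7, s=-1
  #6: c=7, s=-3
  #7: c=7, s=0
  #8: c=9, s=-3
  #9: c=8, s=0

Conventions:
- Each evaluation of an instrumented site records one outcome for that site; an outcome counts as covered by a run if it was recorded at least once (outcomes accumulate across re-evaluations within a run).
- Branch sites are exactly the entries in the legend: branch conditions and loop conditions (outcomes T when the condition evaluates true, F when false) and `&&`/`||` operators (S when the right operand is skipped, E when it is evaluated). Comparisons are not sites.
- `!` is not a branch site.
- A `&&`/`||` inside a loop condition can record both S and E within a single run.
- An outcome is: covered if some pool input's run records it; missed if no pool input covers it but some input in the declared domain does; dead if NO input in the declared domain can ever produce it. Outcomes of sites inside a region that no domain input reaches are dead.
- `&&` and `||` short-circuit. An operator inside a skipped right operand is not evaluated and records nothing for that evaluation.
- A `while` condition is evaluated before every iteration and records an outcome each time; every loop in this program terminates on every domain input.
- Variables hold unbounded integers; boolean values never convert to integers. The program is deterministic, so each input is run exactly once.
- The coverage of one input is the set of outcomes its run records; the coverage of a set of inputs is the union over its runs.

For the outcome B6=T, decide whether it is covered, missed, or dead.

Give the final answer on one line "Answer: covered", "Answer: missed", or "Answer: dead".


no pool input records B6=T
but domain input (c=3, s=-3) does record it -> reachable, so missed
Answer: missed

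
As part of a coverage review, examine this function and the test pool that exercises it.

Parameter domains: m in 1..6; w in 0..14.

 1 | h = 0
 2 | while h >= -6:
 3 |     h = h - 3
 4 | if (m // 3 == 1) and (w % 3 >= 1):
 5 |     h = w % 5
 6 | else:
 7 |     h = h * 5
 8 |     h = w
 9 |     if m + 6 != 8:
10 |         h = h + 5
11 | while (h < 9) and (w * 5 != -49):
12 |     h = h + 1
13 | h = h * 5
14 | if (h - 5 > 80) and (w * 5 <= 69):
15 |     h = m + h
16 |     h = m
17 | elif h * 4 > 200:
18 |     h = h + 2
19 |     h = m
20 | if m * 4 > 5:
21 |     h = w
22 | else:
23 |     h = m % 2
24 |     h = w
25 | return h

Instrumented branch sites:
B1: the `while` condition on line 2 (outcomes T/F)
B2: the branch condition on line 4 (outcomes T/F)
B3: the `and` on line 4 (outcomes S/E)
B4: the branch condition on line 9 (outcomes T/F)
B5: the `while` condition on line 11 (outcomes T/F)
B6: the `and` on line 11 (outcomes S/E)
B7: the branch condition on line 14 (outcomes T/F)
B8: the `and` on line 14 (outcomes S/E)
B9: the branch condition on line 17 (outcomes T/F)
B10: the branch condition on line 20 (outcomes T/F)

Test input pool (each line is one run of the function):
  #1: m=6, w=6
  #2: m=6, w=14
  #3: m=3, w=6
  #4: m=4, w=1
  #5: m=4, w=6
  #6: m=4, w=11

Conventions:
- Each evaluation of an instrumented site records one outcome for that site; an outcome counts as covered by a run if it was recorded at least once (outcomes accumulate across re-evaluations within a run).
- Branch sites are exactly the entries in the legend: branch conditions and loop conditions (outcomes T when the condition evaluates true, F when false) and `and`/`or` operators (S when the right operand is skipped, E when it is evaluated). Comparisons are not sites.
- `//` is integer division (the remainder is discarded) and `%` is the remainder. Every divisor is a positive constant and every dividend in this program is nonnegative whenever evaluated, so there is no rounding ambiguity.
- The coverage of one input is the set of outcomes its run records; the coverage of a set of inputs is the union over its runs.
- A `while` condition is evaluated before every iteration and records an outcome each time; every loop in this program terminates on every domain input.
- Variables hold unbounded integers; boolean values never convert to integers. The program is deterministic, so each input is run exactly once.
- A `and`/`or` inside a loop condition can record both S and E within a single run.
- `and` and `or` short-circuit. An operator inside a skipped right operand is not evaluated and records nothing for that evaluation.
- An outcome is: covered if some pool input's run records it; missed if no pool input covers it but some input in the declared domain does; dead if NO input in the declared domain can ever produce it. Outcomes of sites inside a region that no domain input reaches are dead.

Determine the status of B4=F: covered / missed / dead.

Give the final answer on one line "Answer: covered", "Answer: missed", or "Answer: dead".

no pool input records B4=F
but domain input (m=2, w=0) does record it -> reachable, so missed

Answer: missed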